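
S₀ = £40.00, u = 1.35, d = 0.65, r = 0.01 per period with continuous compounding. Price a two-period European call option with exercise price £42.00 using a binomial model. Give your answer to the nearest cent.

Risk-neutral probability p = (e^0.01 − 0.65)/(1.35 − 0.65) = 0.3601/0.7000 = 0.5144
Terminal stock prices: S_uu = 72.9, S_ud = 35.1, S_dd = 16.9
Terminal payoffs (S − K): max(30.9, 0) = 30.9, max(-6.9, 0) = 0, max(-25.1, 0) = 0
Node u (S = 54): V_u = e^(−0.01)·[0.5144·30.9000 + 0.4856·0.0000] = 15.7355
Node d (S = 26): V_d = e^(−0.01)·[0.5144·0.0000 + 0.4856·0.0000] = 0.0000
Node 0 (S = 40): V_0 = e^(−0.01)·[0.5144·15.7355 + 0.4856·0.0000] = 8.0131

£8.01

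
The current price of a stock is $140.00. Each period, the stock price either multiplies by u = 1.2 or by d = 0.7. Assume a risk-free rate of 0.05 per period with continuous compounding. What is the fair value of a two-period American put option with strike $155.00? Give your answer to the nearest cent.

$23.20

Risk-neutral probability p = (e^0.05 − 0.7)/(1.2 − 0.7) = 0.3513/0.5000 = 0.7025
Terminal stock prices: S_uu = 201.6, S_ud = 117.6, S_dd = 68.6
Terminal payoffs (K − S): max(-46.6, 0) = 0, max(37.4, 0) = 37.4, max(86.4, 0) = 86.4
Node u (S = 168): continuation = e^(−0.05)·[0.7025·0.0000 + 0.2975·37.4000] = 10.5824; exercise value = 0.0000 ≤ continuation, so V_u = 10.5824
Node d (S = 98): continuation = e^(−0.05)·[0.7025·37.4000 + 0.2975·86.4000] = 49.4406; exercise value = 57.0000 > continuation, so V_d = 57.0000 (exercise)
Node 0 (S = 140): continuation = e^(−0.05)·[0.7025·10.5824 + 0.2975·57.0000] = 23.2001; exercise value = 15.0000 ≤ continuation, so V_0 = 23.2001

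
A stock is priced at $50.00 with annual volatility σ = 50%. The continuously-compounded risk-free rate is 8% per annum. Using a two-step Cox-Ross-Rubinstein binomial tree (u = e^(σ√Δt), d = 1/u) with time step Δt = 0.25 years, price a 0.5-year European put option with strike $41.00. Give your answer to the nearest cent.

$2.80

CRR parameters: u = e^(σ√Δt) = e^(0.5·√0.25) = 1.2840, d = 1/u = 0.7788
Per-period rate: rΔt = 0.08·0.25 = 0.02, so R = e^0.02 = 1.0202
Risk-neutral probability p = (e^0.02 − 0.7788)/(1.2840 − 0.7788) = 0.2414/0.5052 = 0.4778
Terminal stock prices: S_uu = 82.44, S_ud = 50, S_dd = 30.33
Terminal payoffs (K − S): max(-41.44, 0) = 0, max(-9, 0) = 0, max(10.67, 0) = 10.67
Node u (S = 64.2): V_u = e^(−0.02)·[0.4778·0.0000 + 0.5222·0.0000] = 0.0000
Node d (S = 38.94): V_d = e^(−0.02)·[0.4778·0.0000 + 0.5222·10.6735] = 5.4632
Node 0 (S = 50): V_0 = e^(−0.02)·[0.4778·0.0000 + 0.5222·5.4632] = 2.7964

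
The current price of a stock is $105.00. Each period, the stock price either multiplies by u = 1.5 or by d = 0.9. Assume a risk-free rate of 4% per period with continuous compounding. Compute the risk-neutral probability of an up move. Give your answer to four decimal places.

p = 0.2347

Risk-neutral probability p = (e^0.04 − 0.9)/(1.5 − 0.9) = 0.1408/0.6000 = 0.2347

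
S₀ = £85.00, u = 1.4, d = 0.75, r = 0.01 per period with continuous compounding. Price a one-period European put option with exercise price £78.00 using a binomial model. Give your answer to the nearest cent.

£8.46

Risk-neutral probability p = (e^0.01 − 0.75)/(1.4 − 0.75) = 0.2601/0.6500 = 0.4001
Terminal stock prices: S_u = 119, S_d = 63.75
Terminal payoffs (K − S): max(-41, 0) = 0, max(14.25, 0) = 14.25
Node 0 (S = 85): V_0 = e^(−0.01)·[0.4001·0.0000 + 0.5999·14.2500] = 8.4638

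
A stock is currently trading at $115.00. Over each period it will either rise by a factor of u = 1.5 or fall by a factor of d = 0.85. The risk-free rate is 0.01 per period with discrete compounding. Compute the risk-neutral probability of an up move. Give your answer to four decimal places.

Risk-neutral probability p = (1 + 0.01 − 0.85)/(1.5 − 0.85) = 0.1600/0.6500 = 0.2462

p = 0.2462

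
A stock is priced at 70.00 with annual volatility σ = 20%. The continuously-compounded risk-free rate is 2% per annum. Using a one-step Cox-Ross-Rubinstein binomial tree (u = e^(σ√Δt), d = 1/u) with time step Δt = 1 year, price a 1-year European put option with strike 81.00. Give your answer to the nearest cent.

11.60

CRR parameters: u = e^(σ√Δt) = e^(0.2·√1) = 1.2214, d = 1/u = 0.8187
Per-period rate: rΔt = 0.02·1 = 0.02, so R = e^0.02 = 1.0202
Risk-neutral probability p = (e^0.02 − 0.8187)/(1.2214 − 0.8187) = 0.2015/0.4027 = 0.5003
Terminal stock prices: S_u = 85.5, S_d = 57.31
Terminal payoffs (K − S): max(-4.498, 0) = 0, max(23.69, 0) = 23.69
Node 0 (S = 70): V_0 = e^(−0.02)·[0.5003·0.0000 + 0.4997·23.6888] = 11.6021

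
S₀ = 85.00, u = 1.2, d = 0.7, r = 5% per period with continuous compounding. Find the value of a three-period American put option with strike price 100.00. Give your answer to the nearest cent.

Risk-neutral probability p = (e^0.05 − 0.7)/(1.2 − 0.7) = 0.3513/0.5000 = 0.7025
Terminal stock prices: S_uuu = 146.9, S_uud = 85.68, S_udd = 49.98, S_ddd = 29.15
Terminal payoffs (K − S): max(-46.88, 0) = 0, max(14.32, 0) = 14.32, max(50.02, 0) = 50.02, max(70.84, 0) = 70.84
Node uu (S = 122.4): continuation = e^(−0.05)·[0.7025·0.0000 + 0.2975·14.3200] = 4.0519; exercise value = 0.0000 ≤ continuation, so V_uu = 4.0519
Node ud (S = 71.4): continuation = e^(−0.05)·[0.7025·14.3200 + 0.2975·50.0200] = 23.7229; exercise value = 28.6000 > continuation, so V_ud = 28.6000 (exercise)
Node dd (S = 41.65): continuation = e^(−0.05)·[0.7025·50.0200 + 0.2975·70.8450] = 53.4729; exercise value = 58.3500 > continuation, so V_dd = 58.3500 (exercise)
Node u (S = 102): continuation = e^(−0.05)·[0.7025·4.0519 + 0.2975·28.6000] = 10.8002; exercise value = 0.0000 ≤ continuation, so V_u = 10.8002
Node d (S = 59.5): continuation = e^(−0.05)·[0.7025·28.6000 + 0.2975·58.3500] = 35.6229; exercise value = 40.5000 > continuation, so V_d = 40.5000 (exercise)
Node 0 (S = 85): continuation = e^(−0.05)·[0.7025·10.8002 + 0.2975·40.5000] = 18.6770; exercise value = 15.0000 ≤ continuation, so V_0 = 18.6770

18.68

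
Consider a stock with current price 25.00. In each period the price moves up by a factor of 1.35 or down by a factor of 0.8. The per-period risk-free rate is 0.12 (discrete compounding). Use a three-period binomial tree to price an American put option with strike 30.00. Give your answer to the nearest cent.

5.00

Risk-neutral probability p = (1 + 0.12 − 0.8)/(1.35 − 0.8) = 0.3200/0.5500 = 0.5818
Terminal stock prices: S_uuu = 61.51, S_uud = 36.45, S_udd = 21.6, S_ddd = 12.8
Terminal payoffs (K − S): max(-31.51, 0) = 0, max(-6.45, 0) = 0, max(8.4, 0) = 8.4, max(17.2, 0) = 17.2
Node uu (S = 45.56): continuation = 1/1.12·[0.5818·0.0000 + 0.4182·0.0000] = 0.0000; exercise value = 0.0000 ≤ continuation, so V_uu = 0.0000
Node ud (S = 27): continuation = 1/1.12·[0.5818·0.0000 + 0.4182·8.4000] = 3.1364; exercise value = 3.0000 ≤ continuation, so V_ud = 3.1364
Node dd (S = 16): continuation = 1/1.12·[0.5818·8.4000 + 0.4182·17.2000] = 10.7857; exercise value = 14.0000 > continuation, so V_dd = 14.0000 (exercise)
Node u (S = 33.75): continuation = 1/1.12·[0.5818·0.0000 + 0.4182·3.1364] = 1.1710; exercise value = 0.0000 ≤ continuation, so V_u = 1.1710
Node d (S = 20): continuation = 1/1.12·[0.5818·3.1364 + 0.4182·14.0000] = 6.8566; exercise value = 10.0000 > continuation, so V_d = 10.0000 (exercise)
Node 0 (S = 25): continuation = 1/1.12·[0.5818·1.1710 + 0.4182·10.0000] = 4.3421; exercise value = 5.0000 > continuation, so V_0 = 5.0000 (exercise)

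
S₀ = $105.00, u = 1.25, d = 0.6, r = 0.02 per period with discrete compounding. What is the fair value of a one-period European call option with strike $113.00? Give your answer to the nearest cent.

$11.56

Risk-neutral probability p = (1 + 0.02 − 0.6)/(1.25 − 0.6) = 0.4200/0.6500 = 0.6462
Terminal stock prices: S_u = 131.2, S_d = 63
Terminal payoffs (S − K): max(18.25, 0) = 18.25, max(-50, 0) = 0
Node 0 (S = 105): V_0 = 1/1.02·[0.6462·18.2500 + 0.3538·0.0000] = 11.5611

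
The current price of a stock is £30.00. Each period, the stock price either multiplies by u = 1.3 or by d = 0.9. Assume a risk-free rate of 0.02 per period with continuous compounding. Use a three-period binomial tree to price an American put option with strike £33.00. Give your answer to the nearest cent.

£4.48

Risk-neutral probability p = (e^0.02 − 0.9)/(1.3 − 0.9) = 0.1202/0.4000 = 0.3005
Terminal stock prices: S_uuu = 65.91, S_uud = 45.63, S_udd = 31.59, S_ddd = 21.87
Terminal payoffs (K − S): max(-32.91, 0) = 0, max(-12.63, 0) = 0, max(1.41, 0) = 1.41, max(11.13, 0) = 11.13
Node uu (S = 50.7): continuation = e^(−0.02)·[0.3005·0.0000 + 0.6995·0.0000] = 0.0000; exercise value = 0.0000 ≤ continuation, so V_uu = 0.0000
Node ud (S = 35.1): continuation = e^(−0.02)·[0.3005·0.0000 + 0.6995·1.4100] = 0.9668; exercise value = 0.0000 ≤ continuation, so V_ud = 0.9668
Node dd (S = 24.3): continuation = e^(−0.02)·[0.3005·1.4100 + 0.6995·11.1300] = 8.0466; exercise value = 8.7000 > continuation, so V_dd = 8.7000 (exercise)
Node u (S = 39): continuation = e^(−0.02)·[0.3005·0.0000 + 0.6995·0.9668] = 0.6629; exercise value = 0.0000 ≤ continuation, so V_u = 0.6629
Node d (S = 27): continuation = e^(−0.02)·[0.3005·0.9668 + 0.6995·8.7000] = 6.2499; exercise value = 6.0000 ≤ continuation, so V_d = 6.2499
Node 0 (S = 30): continuation = e^(−0.02)·[0.3005·0.6629 + 0.6995·6.2499] = 4.4804; exercise value = 3.0000 ≤ continuation, so V_0 = 4.4804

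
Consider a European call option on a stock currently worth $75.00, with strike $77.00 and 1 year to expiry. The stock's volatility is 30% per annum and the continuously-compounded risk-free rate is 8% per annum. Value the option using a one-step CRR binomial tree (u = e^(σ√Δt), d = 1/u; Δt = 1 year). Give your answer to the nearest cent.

CRR parameters: u = e^(σ√Δt) = e^(0.3·√1) = 1.3499, d = 1/u = 0.7408
Per-period rate: rΔt = 0.08·1 = 0.08, so R = e^0.08 = 1.0833
Risk-neutral probability p = (e^0.08 − 0.7408)/(1.3499 − 0.7408) = 0.3425/0.6090 = 0.5623
Terminal stock prices: S_u = 101.2, S_d = 55.56
Terminal payoffs (S − K): max(24.24, 0) = 24.24, max(-21.44, 0) = 0
Node 0 (S = 75): V_0 = e^(−0.08)·[0.5623·24.2394 + 0.4377·0.0000] = 12.5821

$12.58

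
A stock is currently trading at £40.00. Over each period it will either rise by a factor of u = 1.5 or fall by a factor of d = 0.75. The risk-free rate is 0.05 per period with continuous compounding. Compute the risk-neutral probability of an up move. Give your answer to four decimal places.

Risk-neutral probability p = (e^0.05 − 0.75)/(1.5 − 0.75) = 0.3013/0.7500 = 0.4017

p = 0.4017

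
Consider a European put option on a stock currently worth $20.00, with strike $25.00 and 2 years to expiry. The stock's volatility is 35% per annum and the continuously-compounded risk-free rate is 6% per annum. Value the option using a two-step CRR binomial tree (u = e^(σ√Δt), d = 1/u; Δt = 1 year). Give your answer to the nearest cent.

CRR parameters: u = e^(σ√Δt) = e^(0.35·√1) = 1.4191, d = 1/u = 0.7047
Per-period rate: rΔt = 0.06·1 = 0.06, so R = e^0.06 = 1.0618
Risk-neutral probability p = (e^0.06 − 0.7047)/(1.4191 − 0.7047) = 0.3571/0.7144 = 0.4999
Terminal stock prices: S_uu = 40.28, S_ud = 20, S_dd = 9.932
Terminal payoffs (K − S): max(-15.28, 0) = 0, max(5, 0) = 5, max(15.07, 0) = 15.07
Node u (S = 28.38): V_u = e^(−0.06)·[0.4999·0.0000 + 0.5001·5.0000] = 2.3547
Node d (S = 14.09): V_d = e^(−0.06)·[0.4999·5.0000 + 0.5001·15.0683] = 9.4504
Node 0 (S = 20): V_0 = e^(−0.06)·[0.4999·2.3547 + 0.5001·9.4504] = 5.5592

$5.56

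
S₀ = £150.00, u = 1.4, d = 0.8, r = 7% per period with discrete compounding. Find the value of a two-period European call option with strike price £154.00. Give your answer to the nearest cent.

Risk-neutral probability p = (1 + 0.07 − 0.8)/(1.4 − 0.8) = 0.2700/0.6000 = 0.4500
Terminal stock prices: S_uu = 294, S_ud = 168, S_dd = 96
Terminal payoffs (S − K): max(140, 0) = 140, max(14, 0) = 14, max(-58, 0) = 0
Node u (S = 210): V_u = 1/1.07·[0.4500·140.0000 + 0.5500·14.0000] = 66.0748
Node d (S = 120): V_d = 1/1.07·[0.4500·14.0000 + 0.5500·0.0000] = 5.8879
Node 0 (S = 150): V_0 = 1/1.07·[0.4500·66.0748 + 0.5500·5.8879] = 30.8149

£30.81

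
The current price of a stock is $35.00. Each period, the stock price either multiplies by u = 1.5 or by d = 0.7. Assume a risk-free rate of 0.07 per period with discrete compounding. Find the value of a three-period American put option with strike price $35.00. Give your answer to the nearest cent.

Risk-neutral probability p = (1 + 0.07 − 0.7)/(1.5 − 0.7) = 0.3700/0.8000 = 0.4625
Terminal stock prices: S_uuu = 118.1, S_uud = 55.12, S_udd = 25.72, S_ddd = 12
Terminal payoffs (K − S): max(-83.12, 0) = 0, max(-20.12, 0) = 0, max(9.275, 0) = 9.275, max(23, 0) = 23
Node uu (S = 78.75): continuation = 1/1.07·[0.4625·0.0000 + 0.5375·0.0000] = 0.0000; exercise value = 0.0000 ≤ continuation, so V_uu = 0.0000
Node ud (S = 36.75): continuation = 1/1.07·[0.4625·0.0000 + 0.5375·9.2750] = 4.6592; exercise value = 0.0000 ≤ continuation, so V_ud = 4.6592
Node dd (S = 17.15): continuation = 1/1.07·[0.4625·9.2750 + 0.5375·22.9950] = 15.5603; exercise value = 17.8500 > continuation, so V_dd = 17.8500 (exercise)
Node u (S = 52.5): continuation = 1/1.07·[0.4625·0.0000 + 0.5375·4.6592] = 2.3405; exercise value = 0.0000 ≤ continuation, so V_u = 2.3405
Node d (S = 24.5): continuation = 1/1.07·[0.4625·4.6592 + 0.5375·17.8500] = 10.9806; exercise value = 10.5000 ≤ continuation, so V_d = 10.9806
Node 0 (S = 35): continuation = 1/1.07·[0.4625·2.3405 + 0.5375·10.9806] = 6.5276; exercise value = 0.0000 ≤ continuation, so V_0 = 6.5276

$6.53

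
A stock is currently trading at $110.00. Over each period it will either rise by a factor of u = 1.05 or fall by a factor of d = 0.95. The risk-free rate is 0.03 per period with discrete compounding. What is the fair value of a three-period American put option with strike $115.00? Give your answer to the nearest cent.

$5.00

Risk-neutral probability p = (1 + 0.03 − 0.95)/(1.05 − 0.95) = 0.0800/0.1000 = 0.8000
Terminal stock prices: S_uuu = 127.3, S_uud = 115.2, S_udd = 104.2, S_ddd = 94.31
Terminal payoffs (K − S): max(-12.34, 0) = 0, max(-0.2113, 0) = 0, max(10.76, 0) = 10.76, max(20.69, 0) = 20.69
Node uu (S = 121.3): continuation = 1/1.03·[0.8000·0.0000 + 0.2000·0.0000] = 0.0000; exercise value = 0.0000 ≤ continuation, so V_uu = 0.0000
Node ud (S = 109.7): continuation = 1/1.03·[0.8000·0.0000 + 0.2000·10.7613] = 2.0896; exercise value = 5.2750 > continuation, so V_ud = 5.2750 (exercise)
Node dd (S = 99.27): continuation = 1/1.03·[0.8000·10.7613 + 0.2000·20.6888] = 12.3755; exercise value = 15.7250 > continuation, so V_dd = 15.7250 (exercise)
Node u (S = 115.5): continuation = 1/1.03·[0.8000·0.0000 + 0.2000·5.2750] = 1.0243; exercise value = 0.0000 ≤ continuation, so V_u = 1.0243
Node d (S = 104.5): continuation = 1/1.03·[0.8000·5.2750 + 0.2000·15.7250] = 7.1505; exercise value = 10.5000 > continuation, so V_d = 10.5000 (exercise)
Node 0 (S = 110): continuation = 1/1.03·[0.8000·1.0243 + 0.2000·10.5000] = 2.8344; exercise value = 5.0000 > continuation, so V_0 = 5.0000 (exercise)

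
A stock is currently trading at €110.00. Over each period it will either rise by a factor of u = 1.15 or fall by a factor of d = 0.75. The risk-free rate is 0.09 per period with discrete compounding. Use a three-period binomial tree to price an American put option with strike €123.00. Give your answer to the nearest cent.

€13.00

Risk-neutral probability p = (1 + 0.09 − 0.75)/(1.15 − 0.75) = 0.3400/0.4000 = 0.8500
Terminal stock prices: S_uuu = 167.3, S_uud = 109.1, S_udd = 71.16, S_ddd = 46.41
Terminal payoffs (K − S): max(-44.3, 0) = 0, max(13.89, 0) = 13.89, max(51.84, 0) = 51.84, max(76.59, 0) = 76.59
Node uu (S = 145.5): continuation = 1/1.09·[0.8500·0.0000 + 0.1500·13.8938] = 1.9120; exercise value = 0.0000 ≤ continuation, so V_uu = 1.9120
Node ud (S = 94.87): continuation = 1/1.09·[0.8500·13.8938 + 0.1500·51.8438] = 17.9690; exercise value = 28.1250 > continuation, so V_ud = 28.1250 (exercise)
Node dd (S = 61.88): continuation = 1/1.09·[0.8500·51.8438 + 0.1500·76.5938] = 50.9690; exercise value = 61.1250 > continuation, so V_dd = 61.1250 (exercise)
Node u (S = 126.5): continuation = 1/1.09·[0.8500·1.9120 + 0.1500·28.1250] = 5.3614; exercise value = 0.0000 ≤ continuation, so V_u = 5.3614
Node d (S = 82.5): continuation = 1/1.09·[0.8500·28.1250 + 0.1500·61.1250] = 30.3440; exercise value = 40.5000 > continuation, so V_d = 40.5000 (exercise)
Node 0 (S = 110): continuation = 1/1.09·[0.8500·5.3614 + 0.1500·40.5000] = 9.7543; exercise value = 13.0000 > continuation, so V_0 = 13.0000 (exercise)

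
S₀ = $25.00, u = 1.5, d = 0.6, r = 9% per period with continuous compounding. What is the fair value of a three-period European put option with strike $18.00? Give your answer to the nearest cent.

$2.03

Risk-neutral probability p = (e^0.09 − 0.6)/(1.5 − 0.6) = 0.4942/0.9000 = 0.5491
Terminal stock prices: S_uuu = 84.38, S_uud = 33.75, S_udd = 13.5, S_ddd = 5.4
Terminal payoffs (K − S): max(-66.38, 0) = 0, max(-15.75, 0) = 0, max(4.5, 0) = 4.5, max(12.6, 0) = 12.6
Node uu (S = 56.25): V_uu = e^(−0.09)·[0.5491·0.0000 + 0.4509·0.0000] = 0.0000
Node ud (S = 22.5): V_ud = e^(−0.09)·[0.5491·0.0000 + 0.4509·4.5000] = 1.8545
Node dd (S = 9): V_dd = e^(−0.09)·[0.5491·4.5000 + 0.4509·12.6000] = 7.4508
Node u (S = 37.5): V_u = e^(−0.09)·[0.5491·0.0000 + 0.4509·1.8545] = 0.7642
Node d (S = 15): V_d = e^(−0.09)·[0.5491·1.8545 + 0.4509·7.4508] = 4.0011
Node 0 (S = 25): V_0 = e^(−0.09)·[0.5491·0.7642 + 0.4509·4.0011] = 2.0324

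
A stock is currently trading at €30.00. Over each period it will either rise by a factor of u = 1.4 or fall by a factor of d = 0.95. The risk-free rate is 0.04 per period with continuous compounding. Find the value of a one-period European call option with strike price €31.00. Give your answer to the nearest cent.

€2.13

Risk-neutral probability p = (e^0.04 − 0.95)/(1.4 − 0.95) = 0.0908/0.4500 = 0.2018
Terminal stock prices: S_u = 42, S_d = 28.5
Terminal payoffs (S − K): max(11, 0) = 11, max(-2.5, 0) = 0
Node 0 (S = 30): V_0 = e^(−0.04)·[0.2018·11.0000 + 0.7982·0.0000] = 2.1328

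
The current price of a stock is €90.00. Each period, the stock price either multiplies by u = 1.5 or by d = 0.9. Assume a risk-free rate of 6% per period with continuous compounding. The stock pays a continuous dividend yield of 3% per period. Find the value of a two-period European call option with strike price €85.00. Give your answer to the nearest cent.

€15.94

Per-period risk-free factor R = e^0.06 = 1.0618; dividend-adjusted growth = e^(0.06−0.03) = 1.0305.
Risk-neutral probability p = (1.0305 − 0.9)/(1.5 − 0.9) = 0.1305/0.6000 = 0.2174
Terminal stock prices: S_uu = 202.5, S_ud = 121.5, S_dd = 72.9
Terminal payoffs (S − K): max(117.5, 0) = 117.5, max(36.5, 0) = 36.5, max(-12.1, 0) = 0
Node u (S = 135): V_u = e^(−0.06)·[0.2174·117.5000 + 0.7826·36.5000] = 50.9602
Node d (S = 81): V_d = e^(−0.06)·[0.2174·36.5000 + 0.7826·0.0000] = 7.4738
Node 0 (S = 90): V_0 = e^(−0.06)·[0.2174·50.9602 + 0.7826·7.4738] = 15.9430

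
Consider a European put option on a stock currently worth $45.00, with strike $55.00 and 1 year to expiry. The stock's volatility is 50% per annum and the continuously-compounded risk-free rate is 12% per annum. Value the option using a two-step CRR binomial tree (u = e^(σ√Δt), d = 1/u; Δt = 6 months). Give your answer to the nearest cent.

CRR parameters: u = e^(σ√Δt) = e^(0.5·√0.5) = 1.4241, d = 1/u = 0.7022
Per-period rate: rΔt = 0.12·0.5 = 0.06, so R = e^0.06 = 1.0618
Risk-neutral probability p = (e^0.06 − 0.7022)/(1.4241 − 0.7022) = 0.3596/0.7219 = 0.4982
Terminal stock prices: S_uu = 91.27, S_ud = 45, S_dd = 22.19
Terminal payoffs (K − S): max(-36.27, 0) = 0, max(10, 0) = 10, max(32.81, 0) = 32.81
Node u (S = 64.09): V_u = e^(−0.06)·[0.4982·0.0000 + 0.5018·10.0000] = 4.7260
Node d (S = 31.6): V_d = e^(−0.06)·[0.4982·10.0000 + 0.5018·32.8119] = 20.1986
Node 0 (S = 45): V_0 = e^(−0.06)·[0.4982·4.7260 + 0.5018·20.1986] = 11.7631

$11.76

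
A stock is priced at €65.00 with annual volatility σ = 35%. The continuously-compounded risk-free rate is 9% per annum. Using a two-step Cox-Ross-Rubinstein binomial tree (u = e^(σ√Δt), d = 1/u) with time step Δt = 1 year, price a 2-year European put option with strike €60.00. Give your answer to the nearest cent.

€4.79

CRR parameters: u = e^(σ√Δt) = e^(0.35·√1) = 1.4191, d = 1/u = 0.7047
Per-period rate: rΔt = 0.09·1 = 0.09, so R = e^0.09 = 1.0942
Risk-neutral probability p = (e^0.09 − 0.7047)/(1.4191 − 0.7047) = 0.3895/0.7144 = 0.5452
Terminal stock prices: S_uu = 130.9, S_ud = 65, S_dd = 32.28
Terminal payoffs (K − S): max(-70.89, 0) = 0, max(-5, 0) = 0, max(27.72, 0) = 27.72
Node u (S = 92.24): V_u = e^(−0.09)·[0.5452·0.0000 + 0.4548·0.0000] = 0.0000
Node d (S = 45.8): V_d = e^(−0.09)·[0.5452·0.0000 + 0.4548·27.7220] = 11.5226
Node 0 (S = 65): V_0 = e^(−0.09)·[0.5452·0.0000 + 0.4548·11.5226] = 4.7893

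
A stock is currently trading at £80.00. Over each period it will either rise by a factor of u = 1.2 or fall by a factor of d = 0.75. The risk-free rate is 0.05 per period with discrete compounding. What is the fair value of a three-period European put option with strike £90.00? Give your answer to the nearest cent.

Risk-neutral probability p = (1 + 0.05 − 0.75)/(1.2 − 0.75) = 0.3000/0.4500 = 0.6667
Terminal stock prices: S_uuu = 138.2, S_uud = 86.4, S_udd = 54, S_ddd = 33.75
Terminal payoffs (K − S): max(-48.24, 0) = 0, max(3.6, 0) = 3.6, max(36, 0) = 36, max(56.25, 0) = 56.25
Node uu (S = 115.2): V_uu = 1/1.05·[0.6667·0.0000 + 0.3333·3.6000] = 1.1429
Node ud (S = 72): V_ud = 1/1.05·[0.6667·3.6000 + 0.3333·36.0000] = 13.7143
Node dd (S = 45): V_dd = 1/1.05·[0.6667·36.0000 + 0.3333·56.2500] = 40.7143
Node u (S = 96): V_u = 1/1.05·[0.6667·1.1429 + 0.3333·13.7143] = 5.0794
Node d (S = 60): V_d = 1/1.05·[0.6667·13.7143 + 0.3333·40.7143] = 21.6327
Node 0 (S = 80): V_0 = 1/1.05·[0.6667·5.0794 + 0.3333·21.6327] = 10.0925

£10.09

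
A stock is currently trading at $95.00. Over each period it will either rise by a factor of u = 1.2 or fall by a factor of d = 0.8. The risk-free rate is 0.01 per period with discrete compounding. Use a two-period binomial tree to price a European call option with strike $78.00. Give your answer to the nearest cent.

$22.34

Risk-neutral probability p = (1 + 0.01 − 0.8)/(1.2 − 0.8) = 0.2100/0.4000 = 0.5250
Terminal stock prices: S_uu = 136.8, S_ud = 91.2, S_dd = 60.8
Terminal payoffs (S − K): max(58.8, 0) = 58.8, max(13.2, 0) = 13.2, max(-17.2, 0) = 0
Node u (S = 114): V_u = 1/1.01·[0.5250·58.8000 + 0.4750·13.2000] = 36.7723
Node d (S = 76): V_d = 1/1.01·[0.5250·13.2000 + 0.4750·0.0000] = 6.8614
Node 0 (S = 95): V_0 = 1/1.01·[0.5250·36.7723 + 0.4750·6.8614] = 22.3412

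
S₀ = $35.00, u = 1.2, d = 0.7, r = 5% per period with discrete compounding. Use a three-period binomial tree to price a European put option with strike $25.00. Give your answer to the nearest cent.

Risk-neutral probability p = (1 + 0.05 − 0.7)/(1.2 − 0.7) = 0.3500/0.5000 = 0.7000
Terminal stock prices: S_uuu = 60.48, S_uud = 35.28, S_udd = 20.58, S_ddd = 12
Terminal payoffs (K − S): max(-35.48, 0) = 0, max(-10.28, 0) = 0, max(4.42, 0) = 4.42, max(13, 0) = 13
Node uu (S = 50.4): V_uu = 1/1.05·[0.7000·0.0000 + 0.3000·0.0000] = 0.0000
Node ud (S = 29.4): V_ud = 1/1.05·[0.7000·0.0000 + 0.3000·4.4200] = 1.2629
Node dd (S = 17.15): V_dd = 1/1.05·[0.7000·4.4200 + 0.3000·12.9950] = 6.6595
Node u (S = 42): V_u = 1/1.05·[0.7000·0.0000 + 0.3000·1.2629] = 0.3608
Node d (S = 24.5): V_d = 1/1.05·[0.7000·1.2629 + 0.3000·6.6595] = 2.7446
Node 0 (S = 35): V_0 = 1/1.05·[0.7000·0.3608 + 0.3000·2.7446] = 1.0247

$1.02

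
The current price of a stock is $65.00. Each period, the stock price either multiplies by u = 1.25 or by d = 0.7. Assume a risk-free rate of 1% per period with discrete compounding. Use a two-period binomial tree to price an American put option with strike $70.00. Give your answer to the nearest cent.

$13.75

Risk-neutral probability p = (1 + 0.01 − 0.7)/(1.25 − 0.7) = 0.3100/0.5500 = 0.5636
Terminal stock prices: S_uu = 101.6, S_ud = 56.87, S_dd = 31.85
Terminal payoffs (K − S): max(-31.56, 0) = 0, max(13.13, 0) = 13.13, max(38.15, 0) = 38.15
Node u (S = 81.25): continuation = 1/1.01·[0.5636·0.0000 + 0.4364·13.1250] = 5.6706; exercise value = 0.0000 ≤ continuation, so V_u = 5.6706
Node d (S = 45.5): continuation = 1/1.01·[0.5636·13.1250 + 0.4364·38.1500] = 23.8069; exercise value = 24.5000 > continuation, so V_d = 24.5000 (exercise)
Node 0 (S = 65): continuation = 1/1.01·[0.5636·5.6706 + 0.4364·24.5000] = 13.7496; exercise value = 5.0000 ≤ continuation, so V_0 = 13.7496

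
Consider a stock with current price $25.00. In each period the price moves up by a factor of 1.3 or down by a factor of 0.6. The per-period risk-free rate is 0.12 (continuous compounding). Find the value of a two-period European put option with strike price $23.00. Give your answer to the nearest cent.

Risk-neutral probability p = (e^0.12 − 0.6)/(1.3 − 0.6) = 0.5275/0.7000 = 0.7536
Terminal stock prices: S_uu = 42.25, S_ud = 19.5, S_dd = 9
Terminal payoffs (K − S): max(-19.25, 0) = 0, max(3.5, 0) = 3.5, max(14, 0) = 14
Node u (S = 32.5): V_u = e^(−0.12)·[0.7536·0.0000 + 0.2464·3.5000] = 0.7650
Node d (S = 15): V_d = e^(−0.12)·[0.7536·3.5000 + 0.2464·14.0000] = 5.3992
Node 0 (S = 25): V_0 = e^(−0.12)·[0.7536·0.7650 + 0.2464·5.3992] = 1.6914

$1.69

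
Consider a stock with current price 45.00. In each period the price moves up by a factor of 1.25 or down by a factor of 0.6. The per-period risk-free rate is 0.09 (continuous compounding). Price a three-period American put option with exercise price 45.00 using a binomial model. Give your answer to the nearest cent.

Risk-neutral probability p = (e^0.09 − 0.6)/(1.25 − 0.6) = 0.4942/0.6500 = 0.7603
Terminal stock prices: S_uuu = 87.89, S_uud = 42.19, S_udd = 20.25, S_ddd = 9.72
Terminal payoffs (K − S): max(-42.89, 0) = 0, max(2.812, 0) = 2.812, max(24.75, 0) = 24.75, max(35.28, 0) = 35.28
Node uu (S = 70.31): continuation = e^(−0.09)·[0.7603·0.0000 + 0.2397·2.8125] = 0.6162; exercise value = 0.0000 ≤ continuation, so V_uu = 0.6162
Node ud (S = 33.75): continuation = e^(−0.09)·[0.7603·2.8125 + 0.2397·24.7500] = 7.3769; exercise value = 11.2500 > continuation, so V_ud = 11.2500 (exercise)
Node dd (S = 16.2): continuation = e^(−0.09)·[0.7603·24.7500 + 0.2397·35.2800] = 24.9269; exercise value = 28.8000 > continuation, so V_dd = 28.8000 (exercise)
Node u (S = 56.25): continuation = e^(−0.09)·[0.7603·0.6162 + 0.2397·11.2500] = 2.8930; exercise value = 0.0000 ≤ continuation, so V_u = 2.8930
Node d (S = 27): continuation = e^(−0.09)·[0.7603·11.2500 + 0.2397·28.8000] = 14.1269; exercise value = 18.0000 > continuation, so V_d = 18.0000 (exercise)
Node 0 (S = 45): continuation = e^(−0.09)·[0.7603·2.8930 + 0.2397·18.0000] = 5.9539; exercise value = 0.0000 ≤ continuation, so V_0 = 5.9539

5.95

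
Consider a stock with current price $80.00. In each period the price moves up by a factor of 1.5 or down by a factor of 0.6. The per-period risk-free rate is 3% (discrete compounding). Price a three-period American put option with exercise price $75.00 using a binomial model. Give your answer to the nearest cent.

Risk-neutral probability p = (1 + 0.03 − 0.6)/(1.5 − 0.6) = 0.4300/0.9000 = 0.4778
Terminal stock prices: S_uuu = 270, S_uud = 108, S_udd = 43.2, S_ddd = 17.28
Terminal payoffs (K − S): max(-195, 0) = 0, max(-33, 0) = 0, max(31.8, 0) = 31.8, max(57.72, 0) = 57.72
Node uu (S = 180): continuation = 1/1.03·[0.4778·0.0000 + 0.5222·0.0000] = 0.0000; exercise value = 0.0000 ≤ continuation, so V_uu = 0.0000
Node ud (S = 72): continuation = 1/1.03·[0.4778·0.0000 + 0.5222·31.8000] = 16.1230; exercise value = 3.0000 ≤ continuation, so V_ud = 16.1230
Node dd (S = 28.8): continuation = 1/1.03·[0.4778·31.8000 + 0.5222·57.7200] = 44.0155; exercise value = 46.2000 > continuation, so V_dd = 46.2000 (exercise)
Node u (S = 120): continuation = 1/1.03·[0.4778·0.0000 + 0.5222·16.1230] = 8.1745; exercise value = 0.0000 ≤ continuation, so V_u = 8.1745
Node d (S = 48): continuation = 1/1.03·[0.4778·16.1230 + 0.5222·46.2000] = 30.9028; exercise value = 27.0000 ≤ continuation, so V_d = 30.9028
Node 0 (S = 80): continuation = 1/1.03·[0.4778·8.1745 + 0.5222·30.9028] = 19.4599; exercise value = 0.0000 ≤ continuation, so V_0 = 19.4599

$19.46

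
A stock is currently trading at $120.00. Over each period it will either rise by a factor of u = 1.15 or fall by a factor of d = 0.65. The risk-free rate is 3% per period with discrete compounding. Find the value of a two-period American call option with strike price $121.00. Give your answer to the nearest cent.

Risk-neutral probability p = (1 + 0.03 − 0.65)/(1.15 − 0.65) = 0.3800/0.5000 = 0.7600
Terminal stock prices: S_uu = 158.7, S_ud = 89.7, S_dd = 50.7
Terminal payoffs (S − K): max(37.7, 0) = 37.7, max(-31.3, 0) = 0, max(-70.3, 0) = 0
Node u (S = 138): continuation = 1/1.03·[0.7600·37.7000 + 0.2400·0.0000] = 27.8175; exercise value = 17.0000 ≤ continuation, so V_u = 27.8175
Node d (S = 78): continuation = 1/1.03·[0.7600·0.0000 + 0.2400·0.0000] = 0.0000; exercise value = 0.0000 ≤ continuation, so V_d = 0.0000
Node 0 (S = 120): continuation = 1/1.03·[0.7600·27.8175 + 0.2400·0.0000] = 20.5255; exercise value = 0.0000 ≤ continuation, so V_0 = 20.5255

$20.53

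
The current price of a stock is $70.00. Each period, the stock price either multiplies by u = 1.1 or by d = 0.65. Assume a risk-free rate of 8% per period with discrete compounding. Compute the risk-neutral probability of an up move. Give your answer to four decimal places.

p = 0.9556

Risk-neutral probability p = (1 + 0.08 − 0.65)/(1.1 − 0.65) = 0.4300/0.4500 = 0.9556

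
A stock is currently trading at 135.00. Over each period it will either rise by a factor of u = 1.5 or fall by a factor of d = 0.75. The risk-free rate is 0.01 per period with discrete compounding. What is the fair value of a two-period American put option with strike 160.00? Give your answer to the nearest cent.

39.81

Risk-neutral probability p = (1 + 0.01 − 0.75)/(1.5 − 0.75) = 0.2600/0.7500 = 0.3467
Terminal stock prices: S_uu = 303.8, S_ud = 151.9, S_dd = 75.94
Terminal payoffs (K − S): max(-143.8, 0) = 0, max(8.125, 0) = 8.125, max(84.06, 0) = 84.06
Node u (S = 202.5): continuation = 1/1.01·[0.3467·0.0000 + 0.6533·8.1250] = 5.2558; exercise value = 0.0000 ≤ continuation, so V_u = 5.2558
Node d (S = 101.2): continuation = 1/1.01·[0.3467·8.1250 + 0.6533·84.0625] = 57.1658; exercise value = 58.7500 > continuation, so V_d = 58.7500 (exercise)
Node 0 (S = 135): continuation = 1/1.01·[0.3467·5.2558 + 0.6533·58.7500] = 39.8073; exercise value = 25.0000 ≤ continuation, so V_0 = 39.8073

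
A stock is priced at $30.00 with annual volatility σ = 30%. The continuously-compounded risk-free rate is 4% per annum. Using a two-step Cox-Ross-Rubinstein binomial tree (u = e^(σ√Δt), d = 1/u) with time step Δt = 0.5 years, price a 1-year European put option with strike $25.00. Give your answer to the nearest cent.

$1.32

CRR parameters: u = e^(σ√Δt) = e^(0.3·√0.5) = 1.2363, d = 1/u = 0.8089
Per-period rate: rΔt = 0.04·0.5 = 0.02, so R = e^0.02 = 1.0202
Risk-neutral probability p = (e^0.02 − 0.8089)/(1.2363 − 0.8089) = 0.2113/0.4275 = 0.4944
Terminal stock prices: S_uu = 45.85, S_ud = 30, S_dd = 19.63
Terminal payoffs (K − S): max(-20.85, 0) = 0, max(-5, 0) = 0, max(5.372, 0) = 5.372
Node u (S = 37.09): V_u = e^(−0.02)·[0.4944·0.0000 + 0.5056·0.0000] = 0.0000
Node d (S = 24.27): V_d = e^(−0.02)·[0.4944·0.0000 + 0.5056·5.3725] = 2.6624
Node 0 (S = 30): V_0 = e^(−0.02)·[0.4944·0.0000 + 0.5056·2.6624] = 1.3194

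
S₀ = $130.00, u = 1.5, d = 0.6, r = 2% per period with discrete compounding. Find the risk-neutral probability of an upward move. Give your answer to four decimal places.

Risk-neutral probability p = (1 + 0.02 − 0.6)/(1.5 − 0.6) = 0.4200/0.9000 = 0.4667

p = 0.4667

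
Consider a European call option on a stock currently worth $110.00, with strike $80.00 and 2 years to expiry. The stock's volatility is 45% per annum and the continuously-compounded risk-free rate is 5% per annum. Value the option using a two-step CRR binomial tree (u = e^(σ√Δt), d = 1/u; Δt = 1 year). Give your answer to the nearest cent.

$47.46

CRR parameters: u = e^(σ√Δt) = e^(0.45·√1) = 1.5683, d = 1/u = 0.6376
Per-period rate: rΔt = 0.05·1 = 0.05, so R = e^0.05 = 1.0513
Risk-neutral probability p = (e^0.05 − 0.6376)/(1.5683 − 0.6376) = 0.4136/0.9307 = 0.4445
Terminal stock prices: S_uu = 270.6, S_ud = 110, S_dd = 44.72
Terminal payoffs (S − K): max(190.6, 0) = 190.6, max(30, 0) = 30, max(-35.28, 0) = 0
Node u (S = 172.5): V_u = e^(−0.05)·[0.4445·190.5563 + 0.5555·30.0000] = 96.4160
Node d (S = 70.14): V_d = e^(−0.05)·[0.4445·30.0000 + 0.5555·0.0000] = 12.6832
Node 0 (S = 110): V_0 = e^(−0.05)·[0.4445·96.4160 + 0.5555·12.6832] = 47.4647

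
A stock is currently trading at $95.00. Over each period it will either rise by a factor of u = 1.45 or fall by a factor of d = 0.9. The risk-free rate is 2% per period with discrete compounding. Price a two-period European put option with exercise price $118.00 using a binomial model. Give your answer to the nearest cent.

Risk-neutral probability p = (1 + 0.02 − 0.9)/(1.45 − 0.9) = 0.1200/0.5500 = 0.2182
Terminal stock prices: S_uu = 199.7, S_ud = 124, S_dd = 76.95
Terminal payoffs (K − S): max(-81.74, 0) = 0, max(-5.975, 0) = 0, max(41.05, 0) = 41.05
Node u (S = 137.8): V_u = 1/1.02·[0.2182·0.0000 + 0.7818·0.0000] = 0.0000
Node d (S = 85.5): V_d = 1/1.02·[0.2182·0.0000 + 0.7818·41.0500] = 31.4643
Node 0 (S = 95): V_0 = 1/1.02·[0.2182·0.0000 + 0.7818·31.4643] = 24.1171

$24.12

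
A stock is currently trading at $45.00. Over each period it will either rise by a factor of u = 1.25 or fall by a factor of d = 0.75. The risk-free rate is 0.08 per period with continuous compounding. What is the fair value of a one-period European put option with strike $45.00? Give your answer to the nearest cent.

Risk-neutral probability p = (e^0.08 − 0.75)/(1.25 − 0.75) = 0.3333/0.5000 = 0.6666
Terminal stock prices: S_u = 56.25, S_d = 33.75
Terminal payoffs (K − S): max(-11.25, 0) = 0, max(11.25, 0) = 11.25
Node 0 (S = 45): V_0 = e^(−0.08)·[0.6666·0.0000 + 0.3334·11.2500] = 3.4626

$3.46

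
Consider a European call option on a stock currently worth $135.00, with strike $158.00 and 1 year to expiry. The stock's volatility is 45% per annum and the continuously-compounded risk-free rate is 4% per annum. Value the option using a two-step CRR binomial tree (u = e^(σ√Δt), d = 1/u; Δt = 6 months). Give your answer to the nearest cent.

$19.09

CRR parameters: u = e^(σ√Δt) = e^(0.45·√0.5) = 1.3746, d = 1/u = 0.7275
Per-period rate: rΔt = 0.04·0.5 = 0.02, so R = e^0.02 = 1.0202
Risk-neutral probability p = (e^0.02 − 0.7275)/(1.3746 − 0.7275) = 0.2927/0.6472 = 0.4523
Terminal stock prices: S_uu = 255.1, S_ud = 135, S_dd = 71.44
Terminal payoffs (S − K): max(97.1, 0) = 97.1, max(-23, 0) = 0, max(-86.56, 0) = 0
Node u (S = 185.6): V_u = e^(−0.02)·[0.4523·97.1039 + 0.5477·0.0000] = 43.0532
Node d (S = 98.21): V_d = e^(−0.02)·[0.4523·0.0000 + 0.5477·0.0000] = 0.0000
Node 0 (S = 135): V_0 = e^(−0.02)·[0.4523·43.0532 + 0.5477·0.0000] = 19.0886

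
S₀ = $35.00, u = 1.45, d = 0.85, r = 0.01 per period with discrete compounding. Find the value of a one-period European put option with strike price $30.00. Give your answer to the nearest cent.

Risk-neutral probability p = (1 + 0.01 − 0.85)/(1.45 − 0.85) = 0.1600/0.6000 = 0.2667
Terminal stock prices: S_u = 50.75, S_d = 29.75
Terminal payoffs (K − S): max(-20.75, 0) = 0, max(0.25, 0) = 0.25
Node 0 (S = 35): V_0 = 1/1.01·[0.2667·0.0000 + 0.7333·0.2500] = 0.1815

$0.18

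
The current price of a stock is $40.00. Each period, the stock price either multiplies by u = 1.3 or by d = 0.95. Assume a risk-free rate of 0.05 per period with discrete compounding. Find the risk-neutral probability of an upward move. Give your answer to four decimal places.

Risk-neutral probability p = (1 + 0.05 − 0.95)/(1.3 − 0.95) = 0.1000/0.3500 = 0.2857

p = 0.2857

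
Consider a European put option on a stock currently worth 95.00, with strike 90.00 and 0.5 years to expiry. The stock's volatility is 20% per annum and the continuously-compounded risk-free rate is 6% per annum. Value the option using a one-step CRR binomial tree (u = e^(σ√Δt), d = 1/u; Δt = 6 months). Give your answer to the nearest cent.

3.13

CRR parameters: u = e^(σ√Δt) = e^(0.2·√0.5) = 1.1519, d = 1/u = 0.8681
Per-period rate: rΔt = 0.06·0.5 = 0.03, so R = e^0.03 = 1.0305
Risk-neutral probability p = (e^0.03 − 0.8681)/(1.1519 − 0.8681) = 0.1623/0.2838 = 0.5720
Terminal stock prices: S_u = 109.4, S_d = 82.47
Terminal payoffs (K − S): max(-19.43, 0) = 0, max(7.528, 0) = 7.528
Node 0 (S = 95): V_0 = e^(−0.03)·[0.5720·0.0000 + 0.4280·7.5283] = 3.1267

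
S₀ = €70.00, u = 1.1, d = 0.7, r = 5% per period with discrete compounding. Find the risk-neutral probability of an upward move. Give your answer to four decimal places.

Risk-neutral probability p = (1 + 0.05 − 0.7)/(1.1 − 0.7) = 0.3500/0.4000 = 0.8750

p = 0.8750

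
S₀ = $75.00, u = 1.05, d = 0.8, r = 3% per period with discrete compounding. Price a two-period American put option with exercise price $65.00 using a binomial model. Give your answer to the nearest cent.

Risk-neutral probability p = (1 + 0.03 − 0.8)/(1.05 − 0.8) = 0.2300/0.2500 = 0.9200
Terminal stock prices: S_uu = 82.69, S_ud = 63, S_dd = 48
Terminal payoffs (K − S): max(-17.69, 0) = 0, max(2, 0) = 2, max(17, 0) = 17
Node u (S = 78.75): continuation = 1/1.03·[0.9200·0.0000 + 0.0800·2.0000] = 0.1553; exercise value = 0.0000 ≤ continuation, so V_u = 0.1553
Node d (S = 60): continuation = 1/1.03·[0.9200·2.0000 + 0.0800·17.0000] = 3.1068; exercise value = 5.0000 > continuation, so V_d = 5.0000 (exercise)
Node 0 (S = 75): continuation = 1/1.03·[0.9200·0.1553 + 0.0800·5.0000] = 0.5271; exercise value = 0.0000 ≤ continuation, so V_0 = 0.5271

$0.53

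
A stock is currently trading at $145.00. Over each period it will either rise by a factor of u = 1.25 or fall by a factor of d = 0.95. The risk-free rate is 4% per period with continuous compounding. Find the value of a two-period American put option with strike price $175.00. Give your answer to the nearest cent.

Risk-neutral probability p = (e^0.04 − 0.95)/(1.25 − 0.95) = 0.0908/0.3000 = 0.3027
Terminal stock prices: S_uu = 226.6, S_ud = 172.2, S_dd = 130.9
Terminal payoffs (K − S): max(-51.56, 0) = 0, max(2.812, 0) = 2.812, max(44.14, 0) = 44.14
Node u (S = 181.2): continuation = e^(−0.04)·[0.3027·0.0000 + 0.6973·2.8125] = 1.8843; exercise value = 0.0000 ≤ continuation, so V_u = 1.8843
Node d (S = 137.8): continuation = e^(−0.04)·[0.3027·2.8125 + 0.6973·44.1375] = 30.3882; exercise value = 37.2500 > continuation, so V_d = 37.2500 (exercise)
Node 0 (S = 145): continuation = e^(−0.04)·[0.3027·1.8843 + 0.6973·37.2500] = 25.5039; exercise value = 30.0000 > continuation, so V_0 = 30.0000 (exercise)

$30.00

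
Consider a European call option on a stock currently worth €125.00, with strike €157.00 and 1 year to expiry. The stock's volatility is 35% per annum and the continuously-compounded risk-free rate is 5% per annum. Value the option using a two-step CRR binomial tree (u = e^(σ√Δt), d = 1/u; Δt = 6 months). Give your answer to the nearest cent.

CRR parameters: u = e^(σ√Δt) = e^(0.35·√0.5) = 1.2808, d = 1/u = 0.7808
Per-period rate: rΔt = 0.05·0.5 = 0.025, so R = e^0.025 = 1.0253
Risk-neutral probability p = (e^0.025 − 0.7808)/(1.2808 − 0.7808) = 0.2446/0.5000 = 0.4891
Terminal stock prices: S_uu = 205.1, S_ud = 125, S_dd = 76.2
Terminal payoffs (S − K): max(48.06, 0) = 48.06, max(-32, 0) = 0, max(-80.8, 0) = 0
Node u (S = 160.1): V_u = e^(−0.025)·[0.4891·48.0571 + 0.5109·0.0000] = 22.9229
Node d (S = 97.6): V_d = e^(−0.025)·[0.4891·0.0000 + 0.5109·0.0000] = 0.0000
Node 0 (S = 125): V_0 = e^(−0.025)·[0.4891·22.9229 + 0.5109·0.0000] = 10.9341

€10.93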